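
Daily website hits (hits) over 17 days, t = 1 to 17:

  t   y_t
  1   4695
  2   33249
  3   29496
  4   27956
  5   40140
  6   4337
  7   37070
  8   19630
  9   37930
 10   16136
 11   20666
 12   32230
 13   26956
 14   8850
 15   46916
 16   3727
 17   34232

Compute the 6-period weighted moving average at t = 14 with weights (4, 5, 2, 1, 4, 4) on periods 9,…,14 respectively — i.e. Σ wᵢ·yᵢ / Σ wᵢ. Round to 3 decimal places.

Weighted sum: 4·37930 + 5·16136 + 2·20666 + 1·32230 + 4·26956 + 4·8850 = 151720 + 80680 + 41332 + 32230 + 107824 + 35400 = 449186
Weight total: 4 + 5 + 2 + 1 + 4 + 4 = 20
WMA = 449186 / 20 = 22459.300

22459.300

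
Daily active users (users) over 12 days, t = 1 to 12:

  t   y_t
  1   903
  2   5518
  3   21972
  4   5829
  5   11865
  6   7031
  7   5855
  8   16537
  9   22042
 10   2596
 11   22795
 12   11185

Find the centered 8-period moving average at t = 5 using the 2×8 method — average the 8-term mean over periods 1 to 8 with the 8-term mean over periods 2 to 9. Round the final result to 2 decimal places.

Sum over 1–8: 903 + 5518 + 21972 + 5829 + 11865 + 7031 + 5855 + 16537 = 75510
Sum over 2–9: 5518 + 21972 + 5829 + 11865 + 7031 + 5855 + 16537 + 22042 = 96649
CMA at t=5 = (75510 + 96649) / (2·8) = 172159 / 16 = 10759.94

10759.94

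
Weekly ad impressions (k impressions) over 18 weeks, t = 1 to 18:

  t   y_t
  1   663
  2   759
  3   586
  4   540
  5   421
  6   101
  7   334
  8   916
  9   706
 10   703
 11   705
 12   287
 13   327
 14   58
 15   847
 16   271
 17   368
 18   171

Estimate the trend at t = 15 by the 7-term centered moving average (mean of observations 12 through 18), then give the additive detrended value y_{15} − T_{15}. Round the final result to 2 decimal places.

514.29

Trend T_15 = (287 + 327 + 58 + 847 + 271 + 368 + 171) / 7 = 2329/7 = 332.7143
Detrended value: 847 − 332.7143 = 514.29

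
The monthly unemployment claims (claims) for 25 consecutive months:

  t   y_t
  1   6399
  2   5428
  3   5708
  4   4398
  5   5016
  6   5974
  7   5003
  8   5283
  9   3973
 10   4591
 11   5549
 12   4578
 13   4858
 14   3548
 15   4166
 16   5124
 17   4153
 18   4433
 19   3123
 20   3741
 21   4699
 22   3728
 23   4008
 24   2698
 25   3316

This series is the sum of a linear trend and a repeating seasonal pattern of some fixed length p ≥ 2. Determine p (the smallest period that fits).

5

First differences y_{t+1} − y_t: -971, 280, -1310, 618, 958, -971, 280, -1310, 618, 958, -971, 280, …
The difference pattern repeats every 5 terms and not for any smaller step, so p = 5.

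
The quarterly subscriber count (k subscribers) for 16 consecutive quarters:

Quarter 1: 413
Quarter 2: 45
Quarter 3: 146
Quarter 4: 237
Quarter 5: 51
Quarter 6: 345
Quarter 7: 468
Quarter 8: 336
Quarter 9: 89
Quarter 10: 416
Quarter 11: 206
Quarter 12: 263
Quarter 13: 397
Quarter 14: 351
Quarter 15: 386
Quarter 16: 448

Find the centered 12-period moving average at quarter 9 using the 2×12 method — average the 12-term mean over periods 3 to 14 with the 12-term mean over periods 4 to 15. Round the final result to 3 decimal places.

Sum over 3–14: 146 + 237 + 51 + 345 + 468 + 336 + 89 + 416 + 206 + 263 + 397 + 351 = 3305
Sum over 4–15: 237 + 51 + 345 + 468 + 336 + 89 + 416 + 206 + 263 + 397 + 351 + 386 = 3545
CMA at t=9 = (3305 + 3545) / (2·12) = 6850 / 24 = 285.417

285.417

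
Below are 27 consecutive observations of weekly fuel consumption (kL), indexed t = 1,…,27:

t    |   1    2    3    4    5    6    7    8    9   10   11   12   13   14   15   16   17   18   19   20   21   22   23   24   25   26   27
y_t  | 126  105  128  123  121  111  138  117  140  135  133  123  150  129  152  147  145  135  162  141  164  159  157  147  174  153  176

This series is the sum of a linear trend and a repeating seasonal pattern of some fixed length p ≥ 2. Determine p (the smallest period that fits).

First differences y_{t+1} − y_t: -21, 23, -5, -2, -10, 27, -21, 23, -5, -2, -10, 27, -21, 23, …
The difference pattern repeats every 6 terms and not for any smaller step, so p = 6.

6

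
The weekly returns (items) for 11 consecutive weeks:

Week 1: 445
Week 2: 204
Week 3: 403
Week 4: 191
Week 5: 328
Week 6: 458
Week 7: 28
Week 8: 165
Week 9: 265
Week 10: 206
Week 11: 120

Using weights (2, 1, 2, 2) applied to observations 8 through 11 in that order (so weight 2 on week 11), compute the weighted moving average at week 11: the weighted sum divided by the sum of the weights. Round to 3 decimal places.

178.143

Weighted sum: 2·165 + 1·265 + 2·206 + 2·120 = 330 + 265 + 412 + 240 = 1247
Weight total: 2 + 1 + 2 + 2 = 7
WMA = 1247 / 7 = 178.143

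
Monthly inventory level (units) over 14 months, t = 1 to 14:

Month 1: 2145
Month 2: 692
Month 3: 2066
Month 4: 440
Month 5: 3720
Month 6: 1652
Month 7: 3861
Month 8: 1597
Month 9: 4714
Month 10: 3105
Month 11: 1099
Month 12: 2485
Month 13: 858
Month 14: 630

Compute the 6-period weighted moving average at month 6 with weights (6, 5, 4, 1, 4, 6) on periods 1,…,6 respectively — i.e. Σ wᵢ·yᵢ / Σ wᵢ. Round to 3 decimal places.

1916.385

Weighted sum: 6·2145 + 5·692 + 4·2066 + 1·440 + 4·3720 + 6·1652 = 12870 + 3460 + 8264 + 440 + 14880 + 9912 = 49826
Weight total: 6 + 5 + 4 + 1 + 4 + 6 = 26
WMA = 49826 / 26 = 1916.385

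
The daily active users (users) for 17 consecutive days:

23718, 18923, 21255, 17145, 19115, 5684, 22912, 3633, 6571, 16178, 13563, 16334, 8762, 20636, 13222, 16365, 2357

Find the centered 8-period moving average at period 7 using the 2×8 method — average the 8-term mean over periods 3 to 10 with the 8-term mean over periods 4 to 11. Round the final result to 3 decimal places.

Sum over 3–10: 21255 + 17145 + 19115 + 5684 + 22912 + 3633 + 6571 + 16178 = 112493
Sum over 4–11: 17145 + 19115 + 5684 + 22912 + 3633 + 6571 + 16178 + 13563 = 104801
CMA at t=7 = (112493 + 104801) / (2·8) = 217294 / 16 = 13580.875

13580.875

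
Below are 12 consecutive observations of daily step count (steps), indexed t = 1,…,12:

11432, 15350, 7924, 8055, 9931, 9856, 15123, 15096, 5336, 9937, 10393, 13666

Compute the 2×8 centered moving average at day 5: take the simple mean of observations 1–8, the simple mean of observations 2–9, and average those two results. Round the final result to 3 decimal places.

11214.875

Sum over 1–8: 11432 + 15350 + 7924 + 8055 + 9931 + 9856 + 15123 + 15096 = 92767
Sum over 2–9: 15350 + 7924 + 8055 + 9931 + 9856 + 15123 + 15096 + 5336 = 86671
CMA at t=5 = (92767 + 86671) / (2·8) = 179438 / 16 = 11214.875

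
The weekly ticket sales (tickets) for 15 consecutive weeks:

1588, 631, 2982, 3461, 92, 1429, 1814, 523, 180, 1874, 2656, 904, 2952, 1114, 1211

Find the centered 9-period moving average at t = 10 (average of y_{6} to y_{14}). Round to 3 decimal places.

Sum of periods 6–14: 1429 + 1814 + 523 + 180 + 1874 + 2656 + 904 + 2952 + 1114 = 13446
Divide by 9: 13446 / 9 = 1494.000

1494.000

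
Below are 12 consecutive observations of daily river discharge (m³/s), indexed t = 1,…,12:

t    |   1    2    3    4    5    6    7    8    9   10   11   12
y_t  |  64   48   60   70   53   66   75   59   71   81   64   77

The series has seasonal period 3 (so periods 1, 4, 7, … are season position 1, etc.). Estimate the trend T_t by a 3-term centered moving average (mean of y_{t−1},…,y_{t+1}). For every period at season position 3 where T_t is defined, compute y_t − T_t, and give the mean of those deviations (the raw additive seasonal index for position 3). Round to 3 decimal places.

0.889

Season position 3 occurs at t = 3, 6, 9 (where T_t is defined).
t=3: T_3 = 59.33333; y_3 − T_3 = 60 − 59.33333 = 0.66667
t=6: T_6 = 64.66667; y_6 − T_6 = 66 − 64.66667 = 1.33333
t=9: T_9 = 70.33333; y_9 − T_9 = 71 − 70.33333 = 0.66667
Mean deviation: (0.66667 + 1.33333 + 0.66667) / 3 = 0.889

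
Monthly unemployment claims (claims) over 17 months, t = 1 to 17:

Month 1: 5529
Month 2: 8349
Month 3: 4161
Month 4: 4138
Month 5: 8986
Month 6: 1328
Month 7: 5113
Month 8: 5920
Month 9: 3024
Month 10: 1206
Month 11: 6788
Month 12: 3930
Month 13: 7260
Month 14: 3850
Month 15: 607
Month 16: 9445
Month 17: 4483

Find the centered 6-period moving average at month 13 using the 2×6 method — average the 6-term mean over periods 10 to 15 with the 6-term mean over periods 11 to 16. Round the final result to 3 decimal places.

Sum over 10–15: 1206 + 6788 + 3930 + 7260 + 3850 + 607 = 23641
Sum over 11–16: 6788 + 3930 + 7260 + 3850 + 607 + 9445 = 31880
CMA at t=13 = (23641 + 31880) / (2·6) = 55521 / 12 = 4626.750

4626.750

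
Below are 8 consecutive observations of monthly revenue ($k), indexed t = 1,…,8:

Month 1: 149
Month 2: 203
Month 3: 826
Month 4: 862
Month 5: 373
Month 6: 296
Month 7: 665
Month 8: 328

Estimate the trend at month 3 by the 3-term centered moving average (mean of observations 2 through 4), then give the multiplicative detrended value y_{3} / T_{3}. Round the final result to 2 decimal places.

1.31

Trend T_3 = (203 + 826 + 862) / 3 = 1891/3 = 630.3333
Ratio to trend: 826 / 630.3333 = 1.31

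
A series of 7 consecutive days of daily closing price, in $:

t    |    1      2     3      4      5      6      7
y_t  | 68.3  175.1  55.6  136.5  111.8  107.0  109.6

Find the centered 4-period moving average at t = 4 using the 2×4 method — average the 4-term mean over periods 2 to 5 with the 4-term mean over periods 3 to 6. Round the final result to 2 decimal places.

Sum over 2–5: 175.1 + 55.6 + 136.5 + 111.8 = 479.0
Sum over 3–6: 55.6 + 136.5 + 111.8 + 107.0 = 410.9
CMA at t=4 = (479.0 + 410.9) / (2·4) = 889.9 / 8 = 111.24

111.24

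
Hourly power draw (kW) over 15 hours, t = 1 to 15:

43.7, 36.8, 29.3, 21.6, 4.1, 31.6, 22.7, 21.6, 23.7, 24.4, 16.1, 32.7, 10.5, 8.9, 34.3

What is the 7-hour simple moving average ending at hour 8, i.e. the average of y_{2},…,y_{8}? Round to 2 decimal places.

23.96

Sum of periods 2–8: 36.8 + 29.3 + 21.6 + 4.1 + 31.6 + 22.7 + 21.6 = 167.7
Divide by 7: 167.7 / 7 = 23.96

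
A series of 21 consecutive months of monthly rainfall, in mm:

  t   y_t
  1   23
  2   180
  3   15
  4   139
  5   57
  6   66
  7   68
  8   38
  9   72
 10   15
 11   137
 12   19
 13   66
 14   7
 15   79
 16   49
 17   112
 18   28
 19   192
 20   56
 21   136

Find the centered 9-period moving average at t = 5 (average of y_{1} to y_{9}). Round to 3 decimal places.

73.111

Sum of periods 1–9: 23 + 180 + 15 + 139 + 57 + 66 + 68 + 38 + 72 = 658
Divide by 9: 658 / 9 = 73.111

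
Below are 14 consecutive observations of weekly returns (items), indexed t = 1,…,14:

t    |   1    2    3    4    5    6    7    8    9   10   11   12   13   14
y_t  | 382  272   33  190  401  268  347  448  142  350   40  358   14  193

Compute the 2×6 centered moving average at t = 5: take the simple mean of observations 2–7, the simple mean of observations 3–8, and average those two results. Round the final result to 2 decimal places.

Sum over 2–7: 272 + 33 + 190 + 401 + 268 + 347 = 1511
Sum over 3–8: 33 + 190 + 401 + 268 + 347 + 448 = 1687
CMA at t=5 = (1511 + 1687) / (2·6) = 3198 / 12 = 266.50

266.50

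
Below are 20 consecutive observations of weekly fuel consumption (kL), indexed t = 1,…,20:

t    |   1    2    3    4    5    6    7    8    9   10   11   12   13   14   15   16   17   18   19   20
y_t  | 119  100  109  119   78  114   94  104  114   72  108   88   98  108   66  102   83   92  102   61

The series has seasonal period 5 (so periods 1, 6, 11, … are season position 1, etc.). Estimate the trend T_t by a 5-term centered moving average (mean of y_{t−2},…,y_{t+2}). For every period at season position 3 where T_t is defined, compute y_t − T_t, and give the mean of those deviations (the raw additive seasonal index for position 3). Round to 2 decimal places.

4.20

Season position 3 occurs at t = 3, 8, 13, 18 (where T_t is defined).
t=3: T_3 = 105.0000; y_3 − T_3 = 109 − 105.0000 = 4.0000
t=8: T_8 = 99.6000; y_8 − T_8 = 104 − 99.6000 = 4.4000
t=13: T_13 = 93.6000; y_13 − T_13 = 98 − 93.6000 = 4.4000
t=18: T_18 = 88.0000; y_18 − T_18 = 92 − 88.0000 = 4.0000
Mean deviation: (4.0000 + 4.4000 + 4.4000 + 4.0000) / 4 = 4.20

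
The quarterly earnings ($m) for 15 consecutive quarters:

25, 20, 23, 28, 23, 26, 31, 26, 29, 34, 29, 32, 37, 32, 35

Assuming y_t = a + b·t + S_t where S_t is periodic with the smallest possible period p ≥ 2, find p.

First differences y_{t+1} − y_t: -5, 3, 5, -5, 3, 5, -5, 3, …
The difference pattern repeats every 3 terms and not for any smaller step, so p = 3.

3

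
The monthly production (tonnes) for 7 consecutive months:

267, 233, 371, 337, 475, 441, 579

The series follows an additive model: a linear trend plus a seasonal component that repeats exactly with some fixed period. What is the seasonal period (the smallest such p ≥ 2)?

2

First differences y_{t+1} − y_t: -34, 138, -34, 138, -34, 138, …
The difference pattern repeats every 2 terms and not for any smaller step, so p = 2.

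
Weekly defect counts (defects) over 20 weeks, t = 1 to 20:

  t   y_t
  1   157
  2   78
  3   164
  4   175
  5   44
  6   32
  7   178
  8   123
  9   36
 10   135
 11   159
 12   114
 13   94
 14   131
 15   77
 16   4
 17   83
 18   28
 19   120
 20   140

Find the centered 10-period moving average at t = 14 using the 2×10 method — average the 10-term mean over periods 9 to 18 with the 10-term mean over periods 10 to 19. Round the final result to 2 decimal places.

Sum over 9–18: 36 + 135 + 159 + 114 + 94 + 131 + 77 + 4 + 83 + 28 = 861
Sum over 10–19: 135 + 159 + 114 + 94 + 131 + 77 + 4 + 83 + 28 + 120 = 945
CMA at t=14 = (861 + 945) / (2·10) = 1806 / 20 = 90.30

90.30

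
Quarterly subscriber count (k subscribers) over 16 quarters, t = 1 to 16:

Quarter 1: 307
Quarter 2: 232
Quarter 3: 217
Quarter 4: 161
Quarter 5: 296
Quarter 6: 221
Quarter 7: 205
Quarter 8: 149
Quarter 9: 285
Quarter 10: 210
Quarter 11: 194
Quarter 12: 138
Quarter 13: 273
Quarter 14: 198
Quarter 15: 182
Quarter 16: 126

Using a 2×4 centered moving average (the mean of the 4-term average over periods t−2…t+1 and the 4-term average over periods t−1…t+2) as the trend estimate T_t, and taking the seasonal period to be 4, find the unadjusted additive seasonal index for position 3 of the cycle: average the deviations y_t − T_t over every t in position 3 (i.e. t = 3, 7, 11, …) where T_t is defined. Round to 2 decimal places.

Season position 3 occurs at t = 3, 7, 11 (where T_t is defined).
t=3: T_3 = 227.8750; y_3 − T_3 = 217 − 227.8750 = -10.8750
t=7: T_7 = 216.3750; y_7 − T_7 = 205 − 216.3750 = -11.3750
t=11: T_11 = 205.2500; y_11 − T_11 = 194 − 205.2500 = -11.2500
Mean deviation: (-10.8750 + -11.3750 + -11.2500) / 3 = -11.17

-11.17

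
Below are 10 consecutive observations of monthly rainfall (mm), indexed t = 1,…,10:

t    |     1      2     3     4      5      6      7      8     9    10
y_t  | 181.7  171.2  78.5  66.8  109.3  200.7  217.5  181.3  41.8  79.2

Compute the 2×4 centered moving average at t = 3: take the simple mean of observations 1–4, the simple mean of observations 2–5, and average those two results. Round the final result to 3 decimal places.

Sum over 1–4: 181.7 + 171.2 + 78.5 + 66.8 = 498.2
Sum over 2–5: 171.2 + 78.5 + 66.8 + 109.3 = 425.8
CMA at t=3 = (498.2 + 425.8) / (2·4) = 924.0 / 8 = 115.500

115.500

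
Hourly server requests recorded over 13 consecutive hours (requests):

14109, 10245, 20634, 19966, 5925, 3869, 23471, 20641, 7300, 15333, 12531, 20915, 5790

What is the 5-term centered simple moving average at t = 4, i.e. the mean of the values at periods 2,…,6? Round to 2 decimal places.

Sum of periods 2–6: 10245 + 20634 + 19966 + 5925 + 3869 = 60639
Divide by 5: 60639 / 5 = 12127.80

12127.80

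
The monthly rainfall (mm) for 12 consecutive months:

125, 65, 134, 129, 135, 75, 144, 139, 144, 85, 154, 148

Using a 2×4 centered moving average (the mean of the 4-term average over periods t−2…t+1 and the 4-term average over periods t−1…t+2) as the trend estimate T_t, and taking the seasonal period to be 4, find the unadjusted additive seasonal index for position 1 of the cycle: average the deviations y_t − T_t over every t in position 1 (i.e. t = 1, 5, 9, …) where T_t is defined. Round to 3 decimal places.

Season position 1 occurs at t = 5, 9 (where T_t is defined).
t=5: T_5 = 119.50000; y_5 − T_5 = 135 − 119.50000 = 15.50000
t=9: T_9 = 129.25000; y_9 − T_9 = 144 − 129.25000 = 14.75000
Mean deviation: (15.50000 + 14.75000) / 2 = 15.125

15.125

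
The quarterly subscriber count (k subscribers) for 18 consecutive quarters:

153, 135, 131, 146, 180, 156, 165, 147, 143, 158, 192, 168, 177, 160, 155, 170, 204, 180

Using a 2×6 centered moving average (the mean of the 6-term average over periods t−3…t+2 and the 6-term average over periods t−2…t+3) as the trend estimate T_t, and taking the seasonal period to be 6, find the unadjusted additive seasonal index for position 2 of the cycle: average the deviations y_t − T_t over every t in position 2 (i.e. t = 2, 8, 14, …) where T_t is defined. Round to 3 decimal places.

-11.750

Season position 2 occurs at t = 8, 14 (where T_t is defined).
t=8: T_8 = 159.16667; y_8 − T_8 = 147 − 159.16667 = -12.16667
t=14: T_14 = 171.33333; y_14 − T_14 = 160 − 171.33333 = -11.33333
Mean deviation: (-12.16667 + -11.33333) / 2 = -11.750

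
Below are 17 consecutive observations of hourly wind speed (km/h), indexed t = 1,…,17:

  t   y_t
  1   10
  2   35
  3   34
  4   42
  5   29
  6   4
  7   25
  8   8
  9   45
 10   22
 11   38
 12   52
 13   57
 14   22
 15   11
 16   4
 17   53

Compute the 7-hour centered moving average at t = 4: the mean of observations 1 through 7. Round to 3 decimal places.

25.571

Sum of periods 1–7: 10 + 35 + 34 + 42 + 29 + 4 + 25 = 179
Divide by 7: 179 / 7 = 25.571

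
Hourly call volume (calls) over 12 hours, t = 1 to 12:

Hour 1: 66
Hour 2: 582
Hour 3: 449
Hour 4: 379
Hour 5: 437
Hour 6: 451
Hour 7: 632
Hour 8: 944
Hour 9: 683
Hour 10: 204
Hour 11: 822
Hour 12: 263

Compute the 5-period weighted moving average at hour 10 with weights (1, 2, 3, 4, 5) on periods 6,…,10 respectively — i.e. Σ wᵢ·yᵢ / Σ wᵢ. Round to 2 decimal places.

553.27

Weighted sum: 1·451 + 2·632 + 3·944 + 4·683 + 5·204 = 451 + 1264 + 2832 + 2732 + 1020 = 8299
Weight total: 1 + 2 + 3 + 4 + 5 = 15
WMA = 8299 / 15 = 553.27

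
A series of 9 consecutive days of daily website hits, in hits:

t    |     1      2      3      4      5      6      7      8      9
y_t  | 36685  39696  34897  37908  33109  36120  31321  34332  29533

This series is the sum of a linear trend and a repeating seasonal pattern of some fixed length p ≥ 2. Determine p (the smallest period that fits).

2

First differences y_{t+1} − y_t: 3011, -4799, 3011, -4799, 3011, -4799, …
The difference pattern repeats every 2 terms and not for any smaller step, so p = 2.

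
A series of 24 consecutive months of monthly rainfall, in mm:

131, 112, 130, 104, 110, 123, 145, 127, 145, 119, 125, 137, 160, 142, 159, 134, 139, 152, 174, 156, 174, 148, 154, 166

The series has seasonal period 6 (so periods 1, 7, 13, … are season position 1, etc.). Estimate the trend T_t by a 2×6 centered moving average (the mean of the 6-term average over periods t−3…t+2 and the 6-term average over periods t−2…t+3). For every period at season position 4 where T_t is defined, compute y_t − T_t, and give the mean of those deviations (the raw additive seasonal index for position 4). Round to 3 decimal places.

Season position 4 occurs at t = 4, 10, 16 (where T_t is defined).
t=4: T_4 = 119.50000; y_4 − T_4 = 104 − 119.50000 = -15.50000
t=10: T_10 = 134.25000; y_10 − T_10 = 119 − 134.25000 = -15.25000
t=16: T_16 = 148.83333; y_16 − T_16 = 134 − 148.83333 = -14.83333
Mean deviation: (-15.50000 + -15.25000 + -14.83333) / 3 = -15.194

-15.194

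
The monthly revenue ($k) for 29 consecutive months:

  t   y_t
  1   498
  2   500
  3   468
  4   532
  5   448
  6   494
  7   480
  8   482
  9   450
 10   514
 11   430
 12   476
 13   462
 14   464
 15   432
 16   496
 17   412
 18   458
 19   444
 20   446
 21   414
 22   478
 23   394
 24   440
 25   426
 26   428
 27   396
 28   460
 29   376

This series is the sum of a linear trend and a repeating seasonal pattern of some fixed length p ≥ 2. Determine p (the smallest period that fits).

First differences y_{t+1} − y_t: 2, -32, 64, -84, 46, -14, 2, -32, 64, -84, 46, -14, 2, -32, …
The difference pattern repeats every 6 terms and not for any smaller step, so p = 6.

6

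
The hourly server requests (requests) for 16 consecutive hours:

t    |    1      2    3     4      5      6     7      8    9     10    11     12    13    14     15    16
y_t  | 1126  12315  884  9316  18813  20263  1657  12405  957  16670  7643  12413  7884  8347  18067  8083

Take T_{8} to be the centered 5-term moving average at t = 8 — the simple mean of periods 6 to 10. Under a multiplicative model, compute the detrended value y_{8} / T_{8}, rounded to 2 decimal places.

1.19

Trend T_8 = (20263 + 1657 + 12405 + 957 + 16670) / 5 = 51952/5 = 10390.4000
Ratio to trend: 12405 / 10390.4000 = 1.19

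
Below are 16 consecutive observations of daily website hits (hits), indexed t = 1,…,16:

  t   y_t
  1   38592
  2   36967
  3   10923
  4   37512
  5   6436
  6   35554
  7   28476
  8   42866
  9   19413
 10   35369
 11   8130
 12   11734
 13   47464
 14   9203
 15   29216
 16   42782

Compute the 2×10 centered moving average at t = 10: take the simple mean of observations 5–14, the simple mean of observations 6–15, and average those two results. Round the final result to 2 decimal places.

25603.50

Sum over 5–14: 6436 + 35554 + 28476 + 42866 + 19413 + 35369 + 8130 + 11734 + 47464 + 9203 = 244645
Sum over 6–15: 35554 + 28476 + 42866 + 19413 + 35369 + 8130 + 11734 + 47464 + 9203 + 29216 = 267425
CMA at t=10 = (244645 + 267425) / (2·10) = 512070 / 20 = 25603.50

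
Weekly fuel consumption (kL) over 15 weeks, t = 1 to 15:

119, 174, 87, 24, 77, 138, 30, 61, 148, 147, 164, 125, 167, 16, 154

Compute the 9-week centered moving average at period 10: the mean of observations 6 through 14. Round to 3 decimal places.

Sum of periods 6–14: 138 + 30 + 61 + 148 + 147 + 164 + 125 + 167 + 16 = 996
Divide by 9: 996 / 9 = 110.667

110.667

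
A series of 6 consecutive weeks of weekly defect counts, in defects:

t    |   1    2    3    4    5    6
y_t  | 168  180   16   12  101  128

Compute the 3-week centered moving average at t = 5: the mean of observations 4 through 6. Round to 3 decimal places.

80.333

Sum of periods 4–6: 12 + 101 + 128 = 241
Divide by 3: 241 / 3 = 80.333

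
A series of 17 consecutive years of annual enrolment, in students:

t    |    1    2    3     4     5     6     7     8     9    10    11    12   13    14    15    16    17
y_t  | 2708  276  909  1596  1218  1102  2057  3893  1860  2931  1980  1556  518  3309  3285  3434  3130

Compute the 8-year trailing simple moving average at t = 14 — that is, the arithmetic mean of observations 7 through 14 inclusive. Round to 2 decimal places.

2263.00

Sum of periods 7–14: 2057 + 3893 + 1860 + 2931 + 1980 + 1556 + 518 + 3309 = 18104
Divide by 8: 18104 / 8 = 2263.00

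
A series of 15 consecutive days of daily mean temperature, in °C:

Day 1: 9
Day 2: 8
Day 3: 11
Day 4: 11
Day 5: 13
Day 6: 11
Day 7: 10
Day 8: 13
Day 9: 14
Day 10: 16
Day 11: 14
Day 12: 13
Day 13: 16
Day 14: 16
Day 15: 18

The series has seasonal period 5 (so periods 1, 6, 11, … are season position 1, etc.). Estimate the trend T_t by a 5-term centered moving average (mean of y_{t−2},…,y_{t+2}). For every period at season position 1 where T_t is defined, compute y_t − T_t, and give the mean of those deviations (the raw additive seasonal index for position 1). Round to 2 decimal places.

-0.60

Season position 1 occurs at t = 6, 11 (where T_t is defined).
t=6: T_6 = 11.6000; y_6 − T_6 = 11 − 11.6000 = -0.6000
t=11: T_11 = 14.6000; y_11 − T_11 = 14 − 14.6000 = -0.6000
Mean deviation: (-0.6000 + -0.6000) / 2 = -0.60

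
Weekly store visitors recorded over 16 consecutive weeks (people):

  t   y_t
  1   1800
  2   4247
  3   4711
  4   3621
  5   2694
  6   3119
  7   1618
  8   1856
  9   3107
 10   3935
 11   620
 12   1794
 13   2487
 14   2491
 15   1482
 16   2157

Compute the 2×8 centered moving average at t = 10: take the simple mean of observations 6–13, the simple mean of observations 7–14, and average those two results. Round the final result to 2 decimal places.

2277.75

Sum over 6–13: 3119 + 1618 + 1856 + 3107 + 3935 + 620 + 1794 + 2487 = 18536
Sum over 7–14: 1618 + 1856 + 3107 + 3935 + 620 + 1794 + 2487 + 2491 = 17908
CMA at t=10 = (18536 + 17908) / (2·8) = 36444 / 16 = 2277.75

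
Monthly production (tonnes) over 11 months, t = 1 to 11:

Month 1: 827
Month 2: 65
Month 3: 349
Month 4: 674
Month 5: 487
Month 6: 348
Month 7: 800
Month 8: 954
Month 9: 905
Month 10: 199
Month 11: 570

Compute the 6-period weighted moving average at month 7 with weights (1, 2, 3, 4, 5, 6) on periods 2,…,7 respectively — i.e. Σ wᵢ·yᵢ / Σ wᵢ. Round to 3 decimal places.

Weighted sum: 1·65 + 2·349 + 3·674 + 4·487 + 5·348 + 6·800 = 65 + 698 + 2022 + 1948 + 1740 + 4800 = 11273
Weight total: 1 + 2 + 3 + 4 + 5 + 6 = 21
WMA = 11273 / 21 = 536.810

536.810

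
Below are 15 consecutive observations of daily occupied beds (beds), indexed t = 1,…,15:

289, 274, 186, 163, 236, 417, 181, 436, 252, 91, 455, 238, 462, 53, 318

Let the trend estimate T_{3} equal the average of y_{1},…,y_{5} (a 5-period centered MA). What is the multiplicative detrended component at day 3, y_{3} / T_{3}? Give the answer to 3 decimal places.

Trend T_3 = (289 + 274 + 186 + 163 + 236) / 5 = 1148/5 = 229.60000
Ratio to trend: 186 / 229.60000 = 0.810

0.810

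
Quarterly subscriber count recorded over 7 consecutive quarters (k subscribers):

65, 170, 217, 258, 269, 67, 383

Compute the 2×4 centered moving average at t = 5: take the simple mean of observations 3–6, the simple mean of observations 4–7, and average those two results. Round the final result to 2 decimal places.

223.50

Sum over 3–6: 217 + 258 + 269 + 67 = 811
Sum over 4–7: 258 + 269 + 67 + 383 = 977
CMA at t=5 = (811 + 977) / (2·4) = 1788 / 8 = 223.50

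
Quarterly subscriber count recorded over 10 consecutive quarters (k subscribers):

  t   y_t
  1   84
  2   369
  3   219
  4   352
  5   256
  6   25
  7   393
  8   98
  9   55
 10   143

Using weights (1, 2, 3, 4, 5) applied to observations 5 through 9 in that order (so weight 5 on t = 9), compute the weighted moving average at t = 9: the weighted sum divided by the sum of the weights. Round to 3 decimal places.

Weighted sum: 1·256 + 2·25 + 3·393 + 4·98 + 5·55 = 256 + 50 + 1179 + 392 + 275 = 2152
Weight total: 1 + 2 + 3 + 4 + 5 = 15
WMA = 2152 / 15 = 143.467

143.467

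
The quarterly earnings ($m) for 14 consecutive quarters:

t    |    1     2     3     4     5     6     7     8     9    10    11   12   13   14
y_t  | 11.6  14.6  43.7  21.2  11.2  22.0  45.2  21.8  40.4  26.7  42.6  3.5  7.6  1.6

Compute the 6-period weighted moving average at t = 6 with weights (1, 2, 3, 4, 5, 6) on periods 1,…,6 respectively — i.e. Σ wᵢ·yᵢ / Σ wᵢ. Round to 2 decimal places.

Weighted sum: 1·11.6 + 2·14.6 + 3·43.7 + 4·21.2 + 5·11.2 + 6·22.0 = 11.6 + 29.2 + 131.1 + 84.8 + 56.0 + 132.0 = 444.7
Weight total: 1 + 2 + 3 + 4 + 5 + 6 = 21
WMA = 444.7 / 21 = 21.18

21.18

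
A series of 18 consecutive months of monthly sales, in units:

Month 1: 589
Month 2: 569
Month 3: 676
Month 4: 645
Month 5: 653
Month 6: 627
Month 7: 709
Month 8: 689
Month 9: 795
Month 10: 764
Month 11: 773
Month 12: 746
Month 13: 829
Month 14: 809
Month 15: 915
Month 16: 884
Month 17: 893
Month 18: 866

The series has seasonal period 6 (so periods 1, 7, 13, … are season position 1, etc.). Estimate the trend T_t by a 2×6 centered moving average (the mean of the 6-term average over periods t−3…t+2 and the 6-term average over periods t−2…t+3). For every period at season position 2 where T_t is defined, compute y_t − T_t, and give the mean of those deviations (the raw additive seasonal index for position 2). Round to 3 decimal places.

Season position 2 occurs at t = 8, 14 (where T_t is defined).
t=8: T_8 = 716.16667; y_8 − T_8 = 689 − 716.16667 = -27.16667
t=14: T_14 = 836.00000; y_14 − T_14 = 809 − 836.00000 = -27.00000
Mean deviation: (-27.16667 + -27.00000) / 2 = -27.083

-27.083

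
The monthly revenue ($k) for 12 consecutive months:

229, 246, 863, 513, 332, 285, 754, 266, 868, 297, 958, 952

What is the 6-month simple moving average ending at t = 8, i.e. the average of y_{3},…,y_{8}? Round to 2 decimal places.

Sum of periods 3–8: 863 + 513 + 332 + 285 + 754 + 266 = 3013
Divide by 6: 3013 / 6 = 502.17

502.17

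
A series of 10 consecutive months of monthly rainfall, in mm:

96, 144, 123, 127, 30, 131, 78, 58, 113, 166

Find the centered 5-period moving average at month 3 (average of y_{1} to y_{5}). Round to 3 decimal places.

104.000

Sum of periods 1–5: 96 + 144 + 123 + 127 + 30 = 520
Divide by 5: 520 / 5 = 104.000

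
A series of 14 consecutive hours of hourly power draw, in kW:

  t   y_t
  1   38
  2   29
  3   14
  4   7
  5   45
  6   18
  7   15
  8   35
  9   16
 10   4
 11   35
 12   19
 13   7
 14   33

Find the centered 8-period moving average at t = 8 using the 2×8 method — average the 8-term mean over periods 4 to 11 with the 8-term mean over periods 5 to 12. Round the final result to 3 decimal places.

22.625

Sum over 4–11: 7 + 45 + 18 + 15 + 35 + 16 + 4 + 35 = 175
Sum over 5–12: 45 + 18 + 15 + 35 + 16 + 4 + 35 + 19 = 187
CMA at t=8 = (175 + 187) / (2·8) = 362 / 16 = 22.625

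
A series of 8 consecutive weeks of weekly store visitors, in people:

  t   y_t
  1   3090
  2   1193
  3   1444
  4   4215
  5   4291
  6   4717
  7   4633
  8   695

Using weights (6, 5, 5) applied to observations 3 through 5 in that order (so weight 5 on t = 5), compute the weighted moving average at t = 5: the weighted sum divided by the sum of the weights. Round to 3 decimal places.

Weighted sum: 6·1444 + 5·4215 + 5·4291 = 8664 + 21075 + 21455 = 51194
Weight total: 6 + 5 + 5 = 16
WMA = 51194 / 16 = 3199.625

3199.625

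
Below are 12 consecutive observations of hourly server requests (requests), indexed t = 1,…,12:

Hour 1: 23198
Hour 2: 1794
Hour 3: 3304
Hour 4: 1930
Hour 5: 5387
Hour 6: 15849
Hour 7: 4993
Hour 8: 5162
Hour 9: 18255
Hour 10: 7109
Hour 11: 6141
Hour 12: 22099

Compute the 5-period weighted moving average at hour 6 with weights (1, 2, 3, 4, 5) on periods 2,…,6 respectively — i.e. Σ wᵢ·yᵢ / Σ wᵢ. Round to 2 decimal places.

Weighted sum: 1·1794 + 2·3304 + 3·1930 + 4·5387 + 5·15849 = 1794 + 6608 + 5790 + 21548 + 79245 = 114985
Weight total: 1 + 2 + 3 + 4 + 5 = 15
WMA = 114985 / 15 = 7665.67

7665.67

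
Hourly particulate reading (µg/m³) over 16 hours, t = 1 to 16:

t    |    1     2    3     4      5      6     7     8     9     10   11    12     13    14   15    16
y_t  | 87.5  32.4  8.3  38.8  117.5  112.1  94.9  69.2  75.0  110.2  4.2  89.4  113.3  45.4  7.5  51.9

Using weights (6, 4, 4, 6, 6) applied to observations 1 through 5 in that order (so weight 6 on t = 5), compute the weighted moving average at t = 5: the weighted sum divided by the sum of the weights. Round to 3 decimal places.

Weighted sum: 6·87.5 + 4·32.4 + 4·8.3 + 6·38.8 + 6·117.5 = 525.0 + 129.6 + 33.2 + 232.8 + 705.0 = 1625.6
Weight total: 6 + 4 + 4 + 6 + 6 = 26
WMA = 1625.6 / 26 = 62.523

62.523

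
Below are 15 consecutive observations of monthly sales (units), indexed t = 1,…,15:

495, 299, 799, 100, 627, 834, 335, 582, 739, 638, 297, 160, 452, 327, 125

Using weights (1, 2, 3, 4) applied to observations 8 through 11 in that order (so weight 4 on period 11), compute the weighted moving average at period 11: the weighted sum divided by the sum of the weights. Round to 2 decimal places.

516.20

Weighted sum: 1·582 + 2·739 + 3·638 + 4·297 = 582 + 1478 + 1914 + 1188 = 5162
Weight total: 1 + 2 + 3 + 4 = 10
WMA = 5162 / 10 = 516.20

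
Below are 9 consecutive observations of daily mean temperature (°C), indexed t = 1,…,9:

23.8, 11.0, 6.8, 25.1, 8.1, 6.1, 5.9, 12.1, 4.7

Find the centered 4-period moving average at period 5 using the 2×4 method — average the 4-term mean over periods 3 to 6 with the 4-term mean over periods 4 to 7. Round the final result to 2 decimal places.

11.41

Sum over 3–6: 6.8 + 25.1 + 8.1 + 6.1 = 46.1
Sum over 4–7: 25.1 + 8.1 + 6.1 + 5.9 = 45.2
CMA at t=5 = (46.1 + 45.2) / (2·4) = 91.3 / 8 = 11.41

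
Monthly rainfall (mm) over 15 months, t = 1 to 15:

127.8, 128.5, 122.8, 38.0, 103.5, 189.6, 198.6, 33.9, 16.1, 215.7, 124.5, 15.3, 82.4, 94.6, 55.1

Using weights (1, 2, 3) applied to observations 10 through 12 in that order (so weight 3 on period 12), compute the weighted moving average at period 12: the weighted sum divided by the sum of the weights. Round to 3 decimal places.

Weighted sum: 1·215.7 + 2·124.5 + 3·15.3 = 215.7 + 249.0 + 45.9 = 510.6
Weight total: 1 + 2 + 3 = 6
WMA = 510.6 / 6 = 85.100

85.100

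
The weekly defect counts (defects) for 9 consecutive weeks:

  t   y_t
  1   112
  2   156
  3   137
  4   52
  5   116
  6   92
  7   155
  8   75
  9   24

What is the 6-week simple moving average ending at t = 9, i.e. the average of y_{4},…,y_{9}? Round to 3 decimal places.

85.667

Sum of periods 4–9: 52 + 116 + 92 + 155 + 75 + 24 = 514
Divide by 6: 514 / 6 = 85.667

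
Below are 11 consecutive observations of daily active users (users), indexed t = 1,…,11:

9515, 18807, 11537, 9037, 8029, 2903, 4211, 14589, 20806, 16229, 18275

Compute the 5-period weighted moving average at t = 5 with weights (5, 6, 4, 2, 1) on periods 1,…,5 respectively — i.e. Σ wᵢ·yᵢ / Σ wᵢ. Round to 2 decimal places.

12926.00

Weighted sum: 5·9515 + 6·18807 + 4·11537 + 2·9037 + 1·8029 = 47575 + 112842 + 46148 + 18074 + 8029 = 232668
Weight total: 5 + 6 + 4 + 2 + 1 = 18
WMA = 232668 / 18 = 12926.00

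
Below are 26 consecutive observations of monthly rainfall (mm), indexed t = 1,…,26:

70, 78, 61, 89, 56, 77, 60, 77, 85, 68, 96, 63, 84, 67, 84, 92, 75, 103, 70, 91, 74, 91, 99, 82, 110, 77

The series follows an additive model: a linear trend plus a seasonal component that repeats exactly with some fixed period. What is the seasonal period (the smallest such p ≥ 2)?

7

First differences y_{t+1} − y_t: 8, -17, 28, -33, 21, -17, 17, 8, -17, 28, -33, 21, -17, 17, 8, -17, …
The difference pattern repeats every 7 terms and not for any smaller step, so p = 7.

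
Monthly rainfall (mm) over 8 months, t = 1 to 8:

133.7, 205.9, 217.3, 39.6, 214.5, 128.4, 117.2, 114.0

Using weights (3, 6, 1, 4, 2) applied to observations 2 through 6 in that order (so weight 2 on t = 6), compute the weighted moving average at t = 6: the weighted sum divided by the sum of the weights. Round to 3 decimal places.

Weighted sum: 3·205.9 + 6·217.3 + 1·39.6 + 4·214.5 + 2·128.4 = 617.7 + 1303.8 + 39.6 + 858.0 + 256.8 = 3075.9
Weight total: 3 + 6 + 1 + 4 + 2 = 16
WMA = 3075.9 / 16 = 192.244

192.244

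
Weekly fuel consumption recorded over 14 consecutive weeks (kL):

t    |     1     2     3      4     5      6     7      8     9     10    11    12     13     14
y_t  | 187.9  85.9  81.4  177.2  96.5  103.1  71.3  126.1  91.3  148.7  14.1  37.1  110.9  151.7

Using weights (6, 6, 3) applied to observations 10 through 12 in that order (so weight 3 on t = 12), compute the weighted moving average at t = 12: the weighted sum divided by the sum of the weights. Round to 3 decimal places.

72.540

Weighted sum: 6·148.7 + 6·14.1 + 3·37.1 = 892.2 + 84.6 + 111.3 = 1088.1
Weight total: 6 + 6 + 3 = 15
WMA = 1088.1 / 15 = 72.540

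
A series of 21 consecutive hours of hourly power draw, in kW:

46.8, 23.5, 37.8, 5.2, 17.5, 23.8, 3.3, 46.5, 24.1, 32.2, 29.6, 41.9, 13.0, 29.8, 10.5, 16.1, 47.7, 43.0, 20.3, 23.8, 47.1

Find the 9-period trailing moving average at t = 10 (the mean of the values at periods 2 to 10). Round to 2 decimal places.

23.77

Sum of periods 2–10: 23.5 + 37.8 + 5.2 + 17.5 + 23.8 + 3.3 + 46.5 + 24.1 + 32.2 = 213.9
Divide by 9: 213.9 / 9 = 23.77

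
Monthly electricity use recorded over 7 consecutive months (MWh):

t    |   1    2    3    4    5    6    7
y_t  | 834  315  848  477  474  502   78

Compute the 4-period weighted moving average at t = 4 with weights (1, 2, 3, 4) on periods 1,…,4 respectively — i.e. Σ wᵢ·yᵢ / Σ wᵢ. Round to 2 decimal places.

591.60

Weighted sum: 1·834 + 2·315 + 3·848 + 4·477 = 834 + 630 + 2544 + 1908 = 5916
Weight total: 1 + 2 + 3 + 4 = 10
WMA = 5916 / 10 = 591.60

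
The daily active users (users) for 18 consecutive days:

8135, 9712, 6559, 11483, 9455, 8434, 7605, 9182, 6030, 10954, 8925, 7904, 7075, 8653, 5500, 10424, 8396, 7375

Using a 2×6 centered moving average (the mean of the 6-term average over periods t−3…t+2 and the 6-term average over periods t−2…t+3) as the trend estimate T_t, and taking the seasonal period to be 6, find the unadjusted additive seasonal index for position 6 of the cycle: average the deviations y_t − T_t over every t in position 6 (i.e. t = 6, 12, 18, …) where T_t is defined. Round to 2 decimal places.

Season position 6 occurs at t = 6, 12 (where T_t is defined).
t=6: T_6 = 8742.2500; y_6 − T_6 = 8434 − 8742.2500 = -308.2500
t=12: T_12 = 8212.6667; y_12 − T_12 = 7904 − 8212.6667 = -308.6667
Mean deviation: (-308.2500 + -308.6667) / 2 = -308.46

-308.46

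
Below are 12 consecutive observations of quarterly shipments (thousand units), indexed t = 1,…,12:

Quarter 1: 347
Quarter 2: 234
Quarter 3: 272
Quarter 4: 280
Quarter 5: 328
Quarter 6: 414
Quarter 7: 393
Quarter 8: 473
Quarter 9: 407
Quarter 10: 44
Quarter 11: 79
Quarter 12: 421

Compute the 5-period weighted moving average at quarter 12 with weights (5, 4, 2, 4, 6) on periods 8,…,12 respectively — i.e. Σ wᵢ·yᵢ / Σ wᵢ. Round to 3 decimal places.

Weighted sum: 5·473 + 4·407 + 2·44 + 4·79 + 6·421 = 2365 + 1628 + 88 + 316 + 2526 = 6923
Weight total: 5 + 4 + 2 + 4 + 6 = 21
WMA = 6923 / 21 = 329.667

329.667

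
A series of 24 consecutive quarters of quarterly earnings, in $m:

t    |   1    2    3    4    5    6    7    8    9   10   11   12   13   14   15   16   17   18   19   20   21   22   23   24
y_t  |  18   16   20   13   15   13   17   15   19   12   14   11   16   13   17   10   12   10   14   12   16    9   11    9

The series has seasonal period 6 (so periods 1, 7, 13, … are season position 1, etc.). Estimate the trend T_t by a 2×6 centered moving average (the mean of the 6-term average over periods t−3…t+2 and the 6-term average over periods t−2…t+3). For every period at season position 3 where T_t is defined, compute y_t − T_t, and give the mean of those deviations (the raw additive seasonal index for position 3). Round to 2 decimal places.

Season position 3 occurs at t = 9, 15, 21 (where T_t is defined).
t=9: T_9 = 14.8333; y_9 − T_9 = 19 − 14.8333 = 4.1667
t=15: T_15 = 13.0833; y_15 − T_15 = 17 − 13.0833 = 3.9167
t=21: T_21 = 11.9167; y_21 − T_21 = 16 − 11.9167 = 4.0833
Mean deviation: (4.1667 + 3.9167 + 4.0833) / 3 = 4.06

4.06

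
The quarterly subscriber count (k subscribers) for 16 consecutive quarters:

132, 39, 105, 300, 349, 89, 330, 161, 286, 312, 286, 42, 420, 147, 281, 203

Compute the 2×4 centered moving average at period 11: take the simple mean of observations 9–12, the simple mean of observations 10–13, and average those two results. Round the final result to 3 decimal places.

Sum over 9–12: 286 + 312 + 286 + 42 = 926
Sum over 10–13: 312 + 286 + 42 + 420 = 1060
CMA at t=11 = (926 + 1060) / (2·4) = 1986 / 8 = 248.250

248.250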